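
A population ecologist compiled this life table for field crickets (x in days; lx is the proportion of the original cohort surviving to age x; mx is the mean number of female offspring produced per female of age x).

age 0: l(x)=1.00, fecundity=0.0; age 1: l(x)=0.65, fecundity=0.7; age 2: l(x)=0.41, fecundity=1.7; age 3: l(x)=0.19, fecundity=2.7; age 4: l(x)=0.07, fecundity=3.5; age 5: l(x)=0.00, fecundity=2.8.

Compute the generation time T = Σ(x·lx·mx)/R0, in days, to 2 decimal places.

2.29

lx·mx: 0, 0.455, 0.697, 0.513, 0.245, 0 → R0 = 1.91
x·lx·mx: 0, 0.455, 1.394, 1.539, 0.98, 0 → Σ = 4.368
T = 4.368 / 1.91 = 2.286911… → 2.29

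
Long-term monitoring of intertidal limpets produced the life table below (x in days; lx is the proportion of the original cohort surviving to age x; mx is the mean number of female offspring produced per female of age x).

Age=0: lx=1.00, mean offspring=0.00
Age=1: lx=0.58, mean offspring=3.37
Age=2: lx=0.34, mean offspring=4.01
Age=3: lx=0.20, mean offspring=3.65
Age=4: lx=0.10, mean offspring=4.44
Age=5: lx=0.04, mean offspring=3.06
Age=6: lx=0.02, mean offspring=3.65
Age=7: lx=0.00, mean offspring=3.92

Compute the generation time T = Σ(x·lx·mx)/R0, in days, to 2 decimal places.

lx·mx: 0, 1.9546, 1.3634, 0.73, 0.444, 0.1224, 0.073, 0 → R0 = 4.6874
x·lx·mx: 0, 1.9546, 2.7268, 2.19, 1.776, 0.612, 0.438, 0 → Σ = 9.6974
T = 9.6974 / 4.6874 = 2.068823… → 2.07

2.07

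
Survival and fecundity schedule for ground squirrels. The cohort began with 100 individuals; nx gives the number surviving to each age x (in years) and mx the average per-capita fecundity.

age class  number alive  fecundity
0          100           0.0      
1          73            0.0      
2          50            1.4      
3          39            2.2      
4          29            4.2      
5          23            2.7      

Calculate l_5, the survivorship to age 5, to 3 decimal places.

l_5 = n_5/n_0 = 23/100 = 0.23 → 0.230

0.230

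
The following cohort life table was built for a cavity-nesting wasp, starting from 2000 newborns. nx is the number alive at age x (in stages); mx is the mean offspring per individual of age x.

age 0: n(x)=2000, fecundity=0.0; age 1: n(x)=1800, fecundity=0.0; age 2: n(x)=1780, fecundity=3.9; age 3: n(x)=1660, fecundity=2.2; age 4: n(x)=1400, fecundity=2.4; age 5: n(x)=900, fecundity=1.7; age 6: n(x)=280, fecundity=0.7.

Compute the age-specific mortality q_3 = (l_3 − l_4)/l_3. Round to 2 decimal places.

lx = nx/n0 = nx/2000: 1, 0.9, 0.89, 0.83, 0.7, 0.45, 0.14
q_3 = (l_3 − l_4) / l_3 = (0.83 − 0.7) / 0.83
     = 0.13 / 0.83 = 0.156627… → 0.16

0.16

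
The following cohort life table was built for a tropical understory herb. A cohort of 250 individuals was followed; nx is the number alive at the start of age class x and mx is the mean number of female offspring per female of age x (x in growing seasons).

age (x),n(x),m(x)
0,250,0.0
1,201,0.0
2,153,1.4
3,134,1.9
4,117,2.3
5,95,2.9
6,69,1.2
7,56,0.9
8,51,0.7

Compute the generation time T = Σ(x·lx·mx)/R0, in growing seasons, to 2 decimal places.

lx = nx/n0 = nx/250: 1, 0.804, 0.612, 0.536, 0.468, 0.38, 0.276, 0.224, 0.204
lx·mx: 0, 0, 0.8568, 1.0184, 1.0764, 1.102, 0.3312, 0.2016, 0.1428 → R0 = 4.7292
x·lx·mx: 0, 0, 1.7136, 3.0552, 4.3056, 5.51, 1.9872, 1.4112, 1.1424 → Σ = 19.1252
T = 19.1252 / 4.7292 = 4.044067… → 4.04

4.04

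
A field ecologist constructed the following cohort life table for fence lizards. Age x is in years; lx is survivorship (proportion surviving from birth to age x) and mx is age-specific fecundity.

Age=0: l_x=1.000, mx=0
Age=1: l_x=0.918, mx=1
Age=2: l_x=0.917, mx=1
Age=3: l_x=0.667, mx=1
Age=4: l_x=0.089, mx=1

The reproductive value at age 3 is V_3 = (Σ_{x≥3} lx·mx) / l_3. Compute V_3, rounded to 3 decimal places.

1.133

lx·mx for x ≥ 3: 0.667, 0.089 → sum = 0.756
V_3 = 0.756 / l_3 = 0.756 / 0.667 = 1.133433… → 1.133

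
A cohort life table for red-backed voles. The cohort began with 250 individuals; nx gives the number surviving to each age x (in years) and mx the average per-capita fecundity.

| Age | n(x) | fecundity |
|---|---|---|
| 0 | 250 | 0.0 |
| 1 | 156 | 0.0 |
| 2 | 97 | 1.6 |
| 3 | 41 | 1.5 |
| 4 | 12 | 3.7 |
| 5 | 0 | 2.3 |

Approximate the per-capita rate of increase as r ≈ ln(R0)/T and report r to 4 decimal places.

lx = nx/n0 = nx/250: 1, 0.624, 0.388, 0.164, 0.048, 0
R0 = Σ lx·mx = 0 + 0 + 0.6208 + 0.246 + 0.1776 + 0 = 1.0444
Σ x·lx·mx = 2.69; T = 2.69/1.0444 = 2.57564…
r ≈ ln(R0)/T = ln(1.0444)/2.57564… = 0.016867… → 0.0169

0.0169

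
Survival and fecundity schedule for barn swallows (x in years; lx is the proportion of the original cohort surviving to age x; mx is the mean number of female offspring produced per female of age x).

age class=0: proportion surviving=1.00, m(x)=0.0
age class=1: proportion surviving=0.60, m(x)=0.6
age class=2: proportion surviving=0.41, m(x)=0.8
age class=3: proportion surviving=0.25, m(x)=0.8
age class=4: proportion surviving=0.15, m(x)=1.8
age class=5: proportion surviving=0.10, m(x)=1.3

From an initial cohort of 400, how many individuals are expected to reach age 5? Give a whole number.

40

Expected survivors = N0 · l_5 = 400 × 0.10 = 40 → 40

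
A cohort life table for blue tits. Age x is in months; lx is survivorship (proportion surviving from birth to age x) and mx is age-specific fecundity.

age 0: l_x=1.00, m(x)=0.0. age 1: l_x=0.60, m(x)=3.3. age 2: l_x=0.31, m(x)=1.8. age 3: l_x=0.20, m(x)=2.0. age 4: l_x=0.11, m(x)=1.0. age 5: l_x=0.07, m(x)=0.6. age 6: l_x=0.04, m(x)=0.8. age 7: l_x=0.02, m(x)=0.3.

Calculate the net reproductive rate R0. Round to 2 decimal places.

3.13

lx·mx by age: 0, 1.98, 0.558, 0.4, 0.11, 0.042, 0.032, 0.006
R0 = Σ lx·mx = 3.128 → 3.13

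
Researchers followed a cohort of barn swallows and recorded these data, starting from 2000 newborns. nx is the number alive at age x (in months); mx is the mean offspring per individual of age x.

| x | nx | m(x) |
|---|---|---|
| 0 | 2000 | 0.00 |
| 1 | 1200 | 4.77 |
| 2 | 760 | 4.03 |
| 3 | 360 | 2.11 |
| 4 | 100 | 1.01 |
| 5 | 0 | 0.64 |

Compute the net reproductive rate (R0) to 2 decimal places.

4.82

lx = nx/n0 = nx/2000: 1, 0.6, 0.38, 0.18, 0.05, 0
lx·mx by age: 0, 2.862, 1.5314, 0.3798, 0.0505, 0
R0 = Σ lx·mx = 4.8237 → 4.82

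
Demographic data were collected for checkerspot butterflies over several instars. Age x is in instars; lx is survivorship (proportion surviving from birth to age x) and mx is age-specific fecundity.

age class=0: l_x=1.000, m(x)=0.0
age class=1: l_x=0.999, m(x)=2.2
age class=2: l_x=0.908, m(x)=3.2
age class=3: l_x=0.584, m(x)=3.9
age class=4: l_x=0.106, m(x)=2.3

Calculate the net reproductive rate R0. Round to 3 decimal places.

7.625

lx·mx by age: 0, 2.1978, 2.9056, 2.2776, 0.2438
R0 = Σ lx·mx = 7.6248 → 7.625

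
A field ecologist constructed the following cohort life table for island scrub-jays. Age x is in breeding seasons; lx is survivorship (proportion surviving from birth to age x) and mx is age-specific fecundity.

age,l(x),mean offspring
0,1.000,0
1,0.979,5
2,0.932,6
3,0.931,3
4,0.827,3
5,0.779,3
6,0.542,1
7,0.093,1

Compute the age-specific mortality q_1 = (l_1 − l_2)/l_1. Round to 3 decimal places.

q_1 = (l_1 − l_2) / l_1 = (0.979 − 0.932) / 0.979
     = 0.047 / 0.979 = 0.048008… → 0.048

0.048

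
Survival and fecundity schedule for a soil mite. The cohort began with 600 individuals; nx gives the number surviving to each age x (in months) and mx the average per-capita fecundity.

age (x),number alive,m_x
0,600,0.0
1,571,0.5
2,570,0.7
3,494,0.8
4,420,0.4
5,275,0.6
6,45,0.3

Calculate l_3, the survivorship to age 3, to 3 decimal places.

0.823

l_3 = n_3/n_0 = 494/600 = 0.823333… → 0.823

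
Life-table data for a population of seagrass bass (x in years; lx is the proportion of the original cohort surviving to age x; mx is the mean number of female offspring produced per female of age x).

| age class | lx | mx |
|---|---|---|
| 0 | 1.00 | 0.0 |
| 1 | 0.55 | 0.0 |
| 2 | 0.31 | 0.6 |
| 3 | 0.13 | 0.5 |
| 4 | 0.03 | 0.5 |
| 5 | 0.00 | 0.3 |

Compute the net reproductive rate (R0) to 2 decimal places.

lx·mx by age: 0, 0, 0.186, 0.065, 0.015, 0
R0 = Σ lx·mx = 0.266 → 0.27

0.27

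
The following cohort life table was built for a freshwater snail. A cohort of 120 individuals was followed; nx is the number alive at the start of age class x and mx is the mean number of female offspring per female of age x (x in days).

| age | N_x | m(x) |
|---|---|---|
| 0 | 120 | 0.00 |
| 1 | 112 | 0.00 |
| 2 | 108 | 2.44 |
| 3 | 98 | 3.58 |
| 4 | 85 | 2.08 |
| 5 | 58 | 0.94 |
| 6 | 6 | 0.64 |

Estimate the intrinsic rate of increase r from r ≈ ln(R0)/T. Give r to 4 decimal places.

lx = nx/n0 = nx/120: 1, 0.93333…, 0.9, 0.81667…, 0.70833…, 0.48333…, 0.05
R0 = Σ lx·mx = 0 + 0 + 2.196 + 2.92367… + 1.47333… + 0.45433… + 0.032 = 7.079333…
Σ x·lx·mx = 21.52…; T = 21.52…/7.079333… = 3.03983…
r ≈ ln(R0)/T = ln(7.079333…)/3.03983… = 0.643844… → 0.6438

0.6438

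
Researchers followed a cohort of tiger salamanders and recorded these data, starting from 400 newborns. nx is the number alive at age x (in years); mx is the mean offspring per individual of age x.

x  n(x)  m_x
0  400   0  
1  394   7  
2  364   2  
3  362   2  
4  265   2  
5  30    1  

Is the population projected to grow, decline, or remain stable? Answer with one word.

growing

lx = nx/n0 = nx/400: 1, 0.985, 0.91, 0.905, 0.6625, 0.075
R0 = Σ lx·mx = 0 + 6.895 + 1.82 + 1.81 + 1.325 + 0.075 = 11.925
R0 > 1, so the population is growing.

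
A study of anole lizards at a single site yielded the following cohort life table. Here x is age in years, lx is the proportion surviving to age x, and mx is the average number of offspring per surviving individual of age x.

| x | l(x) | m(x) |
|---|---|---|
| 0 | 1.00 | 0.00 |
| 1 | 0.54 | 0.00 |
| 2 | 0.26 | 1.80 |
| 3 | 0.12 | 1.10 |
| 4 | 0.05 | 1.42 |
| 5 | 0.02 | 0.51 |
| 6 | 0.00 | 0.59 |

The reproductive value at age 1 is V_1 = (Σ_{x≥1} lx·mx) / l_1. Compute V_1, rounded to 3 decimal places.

lx·mx for x ≥ 1: 0, 0.468, 0.132, 0.071, 0.0102, 0 → sum = 0.6812
V_1 = 0.6812 / l_1 = 0.6812 / 0.54 = 1.261481… → 1.261

1.261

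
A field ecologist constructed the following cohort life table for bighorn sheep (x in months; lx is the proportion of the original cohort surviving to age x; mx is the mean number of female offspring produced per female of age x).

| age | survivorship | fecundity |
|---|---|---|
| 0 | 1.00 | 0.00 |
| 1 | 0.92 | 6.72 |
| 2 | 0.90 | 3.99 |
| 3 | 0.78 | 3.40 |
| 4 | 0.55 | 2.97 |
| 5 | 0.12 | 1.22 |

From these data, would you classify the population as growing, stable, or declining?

growing

R0 = Σ lx·mx = 0 + 6.1824 + 3.591 + 2.652 + 1.6335 + 0.1464 = 14.2053
R0 > 1, so the population is growing.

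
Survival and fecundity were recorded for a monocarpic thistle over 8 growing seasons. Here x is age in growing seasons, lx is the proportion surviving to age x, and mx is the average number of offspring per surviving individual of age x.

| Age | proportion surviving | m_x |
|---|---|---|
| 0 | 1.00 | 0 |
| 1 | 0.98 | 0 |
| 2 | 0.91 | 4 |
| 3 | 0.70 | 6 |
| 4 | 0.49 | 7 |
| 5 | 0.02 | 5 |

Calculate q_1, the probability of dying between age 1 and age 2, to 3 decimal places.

0.071

q_1 = (l_1 − l_2) / l_1 = (0.98 − 0.91) / 0.98
     = 0.07 / 0.98 = 0.071429… → 0.071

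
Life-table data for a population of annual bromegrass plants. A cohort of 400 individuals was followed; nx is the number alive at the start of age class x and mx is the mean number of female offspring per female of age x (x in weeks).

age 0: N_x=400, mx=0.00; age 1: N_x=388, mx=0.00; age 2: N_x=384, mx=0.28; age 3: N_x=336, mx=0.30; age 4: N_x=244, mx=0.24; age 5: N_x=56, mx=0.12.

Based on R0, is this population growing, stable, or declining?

lx = nx/n0 = nx/400: 1, 0.97, 0.96, 0.84, 0.61, 0.14
R0 = Σ lx·mx = 0 + 0 + 0.2688 + 0.252 + 0.1464 + 0.0168 = 0.684
R0 < 1, so the population is declining.

declining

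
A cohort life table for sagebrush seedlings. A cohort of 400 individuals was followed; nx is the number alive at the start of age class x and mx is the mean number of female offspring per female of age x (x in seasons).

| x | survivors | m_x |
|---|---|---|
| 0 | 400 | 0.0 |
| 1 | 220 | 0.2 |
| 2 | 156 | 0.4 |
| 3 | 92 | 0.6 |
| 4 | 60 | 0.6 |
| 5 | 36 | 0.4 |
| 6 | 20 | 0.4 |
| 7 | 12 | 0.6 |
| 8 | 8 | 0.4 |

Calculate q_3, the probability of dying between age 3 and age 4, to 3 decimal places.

lx = nx/n0 = nx/400: 1, 0.55, 0.39, 0.23, 0.15, 0.09, 0.05, 0.03, 0.02
q_3 = (l_3 − l_4) / l_3 = (0.23 − 0.15) / 0.23
     = 0.08 / 0.23 = 0.347826… → 0.348

0.348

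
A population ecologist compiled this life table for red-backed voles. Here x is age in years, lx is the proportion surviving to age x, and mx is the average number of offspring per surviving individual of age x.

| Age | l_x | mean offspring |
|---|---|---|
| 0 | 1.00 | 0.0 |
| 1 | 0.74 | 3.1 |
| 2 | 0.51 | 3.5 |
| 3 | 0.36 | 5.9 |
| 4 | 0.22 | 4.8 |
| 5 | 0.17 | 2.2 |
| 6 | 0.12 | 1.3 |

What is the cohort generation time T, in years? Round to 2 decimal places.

2.47

lx·mx: 0, 2.294, 1.785, 2.124, 1.056, 0.374, 0.156 → R0 = 7.789
x·lx·mx: 0, 2.294, 3.57, 6.372, 4.224, 1.87, 0.936 → Σ = 19.266
T = 19.266 / 7.789 = 2.473488… → 2.47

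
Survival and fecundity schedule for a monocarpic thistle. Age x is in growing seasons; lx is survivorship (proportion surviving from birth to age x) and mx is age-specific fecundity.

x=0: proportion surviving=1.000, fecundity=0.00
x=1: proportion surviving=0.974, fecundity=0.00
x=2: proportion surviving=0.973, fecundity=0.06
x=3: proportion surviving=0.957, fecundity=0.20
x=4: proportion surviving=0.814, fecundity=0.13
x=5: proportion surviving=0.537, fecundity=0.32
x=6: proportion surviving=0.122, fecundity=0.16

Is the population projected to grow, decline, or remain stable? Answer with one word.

declining

R0 = Σ lx·mx = 0 + 0 + 0.05838 + 0.1914 + 0.10582 + 0.17184 + 0.01952 = 0.54696
R0 < 1, so the population is declining.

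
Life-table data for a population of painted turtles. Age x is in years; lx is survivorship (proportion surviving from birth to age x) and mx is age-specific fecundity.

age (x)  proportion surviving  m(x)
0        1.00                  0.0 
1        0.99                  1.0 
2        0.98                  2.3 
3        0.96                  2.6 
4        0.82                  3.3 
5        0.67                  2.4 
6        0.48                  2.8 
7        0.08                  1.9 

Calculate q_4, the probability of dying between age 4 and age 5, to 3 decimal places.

0.183

q_4 = (l_4 − l_5) / l_4 = (0.82 − 0.67) / 0.82
     = 0.15 / 0.82 = 0.182927… → 0.183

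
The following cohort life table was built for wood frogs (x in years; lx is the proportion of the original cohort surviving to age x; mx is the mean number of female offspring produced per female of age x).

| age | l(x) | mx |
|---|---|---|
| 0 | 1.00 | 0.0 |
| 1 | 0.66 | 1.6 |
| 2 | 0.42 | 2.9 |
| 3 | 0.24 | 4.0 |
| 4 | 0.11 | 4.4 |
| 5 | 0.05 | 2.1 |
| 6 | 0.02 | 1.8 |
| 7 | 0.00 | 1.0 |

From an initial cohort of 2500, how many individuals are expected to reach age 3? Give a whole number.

600

Expected survivors = N0 · l_3 = 2500 × 0.24 = 600 → 600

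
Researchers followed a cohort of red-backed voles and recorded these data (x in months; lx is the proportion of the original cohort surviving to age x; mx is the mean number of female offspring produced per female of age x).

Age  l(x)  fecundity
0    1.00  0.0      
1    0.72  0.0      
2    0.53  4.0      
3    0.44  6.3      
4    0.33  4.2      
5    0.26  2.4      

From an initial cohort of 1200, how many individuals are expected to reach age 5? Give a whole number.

Expected survivors = N0 · l_5 = 1200 × 0.26 = 312 → 312

312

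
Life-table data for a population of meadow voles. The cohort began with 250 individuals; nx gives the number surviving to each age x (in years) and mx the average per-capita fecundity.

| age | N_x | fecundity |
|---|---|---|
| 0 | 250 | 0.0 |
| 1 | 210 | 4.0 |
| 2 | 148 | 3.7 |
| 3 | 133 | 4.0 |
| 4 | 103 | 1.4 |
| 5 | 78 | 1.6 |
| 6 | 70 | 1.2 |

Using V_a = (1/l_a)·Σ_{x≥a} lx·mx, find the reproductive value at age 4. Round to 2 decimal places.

3.43

lx = nx/n0 = nx/250: 1, 0.84, 0.592, 0.532, 0.412, 0.312, 0.28
lx·mx for x ≥ 4: 0.5768, 0.4992, 0.336 → sum = 1.412
V_4 = 1.412 / l_4 = 1.412 / 0.412 = 3.427184… → 3.43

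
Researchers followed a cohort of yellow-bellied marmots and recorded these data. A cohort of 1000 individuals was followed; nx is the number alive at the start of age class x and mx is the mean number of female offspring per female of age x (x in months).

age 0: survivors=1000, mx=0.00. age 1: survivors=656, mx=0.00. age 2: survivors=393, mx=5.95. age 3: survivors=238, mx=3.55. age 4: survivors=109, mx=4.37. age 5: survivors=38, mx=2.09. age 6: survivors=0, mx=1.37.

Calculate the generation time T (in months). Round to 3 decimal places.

lx = nx/n0 = nx/1000: 1, 0.656, 0.393, 0.238, 0.109, 0.038, 0
lx·mx: 0, 0, 2.33835, 0.8449, 0.47633, 0.07942, 0 → R0 = 3.739
x·lx·mx: 0, 0, 4.6767, 2.5347, 1.90532, 0.3971, 0 → Σ = 9.51382
T = 9.51382 / 3.739 = 2.544482… → 2.544

2.544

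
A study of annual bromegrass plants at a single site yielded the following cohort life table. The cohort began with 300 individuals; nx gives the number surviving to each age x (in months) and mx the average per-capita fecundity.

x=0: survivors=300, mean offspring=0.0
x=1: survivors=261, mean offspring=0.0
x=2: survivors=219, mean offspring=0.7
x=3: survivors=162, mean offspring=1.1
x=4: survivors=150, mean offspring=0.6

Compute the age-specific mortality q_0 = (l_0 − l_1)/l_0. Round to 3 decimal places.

0.130

lx = nx/n0 = nx/300: 1, 0.87, 0.73, 0.54, 0.5
q_0 = (l_0 − l_1) / l_0 = (1 − 0.87) / 1
     = 0.13 / 1 = 0.13 → 0.130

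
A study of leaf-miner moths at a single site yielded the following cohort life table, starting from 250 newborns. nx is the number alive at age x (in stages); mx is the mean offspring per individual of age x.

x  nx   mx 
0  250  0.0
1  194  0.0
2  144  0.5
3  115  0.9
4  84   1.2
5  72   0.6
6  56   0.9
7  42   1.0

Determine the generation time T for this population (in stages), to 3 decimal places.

lx = nx/n0 = nx/250: 1, 0.776, 0.576, 0.46, 0.336, 0.288, 0.224, 0.168
lx·mx: 0, 0, 0.288, 0.414, 0.4032, 0.1728, 0.2016, 0.168 → R0 = 1.6476
x·lx·mx: 0, 0, 0.576, 1.242, 1.6128, 0.864, 1.2096, 1.176 → Σ = 6.6804
T = 6.6804 / 1.6476 = 4.054625… → 4.055

4.055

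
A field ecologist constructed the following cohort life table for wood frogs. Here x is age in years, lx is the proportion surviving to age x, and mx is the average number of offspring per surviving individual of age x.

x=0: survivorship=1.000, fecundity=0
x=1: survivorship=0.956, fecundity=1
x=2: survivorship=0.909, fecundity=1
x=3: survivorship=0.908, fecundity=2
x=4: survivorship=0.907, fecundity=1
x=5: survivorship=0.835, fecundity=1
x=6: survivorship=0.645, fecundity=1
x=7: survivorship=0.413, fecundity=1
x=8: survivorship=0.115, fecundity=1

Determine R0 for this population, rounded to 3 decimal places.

lx·mx by age: 0, 0.956, 0.909, 1.816, 0.907, 0.835, 0.645, 0.413, 0.115
R0 = Σ lx·mx = 6.596 → 6.596

6.596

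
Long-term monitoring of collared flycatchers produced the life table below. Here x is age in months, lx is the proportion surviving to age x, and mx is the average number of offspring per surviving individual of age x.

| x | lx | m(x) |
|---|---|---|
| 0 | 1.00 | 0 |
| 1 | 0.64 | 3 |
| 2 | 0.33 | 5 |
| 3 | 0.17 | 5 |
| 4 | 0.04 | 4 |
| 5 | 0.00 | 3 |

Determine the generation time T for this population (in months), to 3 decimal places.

lx·mx: 0, 1.92, 1.65, 0.85, 0.16, 0 → R0 = 4.58
x·lx·mx: 0, 1.92, 3.3, 2.55, 0.64, 0 → Σ = 8.41
T = 8.41 / 4.58 = 1.836245… → 1.836

1.836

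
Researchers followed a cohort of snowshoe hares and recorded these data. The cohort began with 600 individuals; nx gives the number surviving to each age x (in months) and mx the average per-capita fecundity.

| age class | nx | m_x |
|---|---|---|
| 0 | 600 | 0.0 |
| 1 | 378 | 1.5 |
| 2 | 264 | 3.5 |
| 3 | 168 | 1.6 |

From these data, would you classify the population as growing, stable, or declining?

lx = nx/n0 = nx/600: 1, 0.63, 0.44, 0.28
R0 = Σ lx·mx = 0 + 0.945 + 1.54 + 0.448 = 2.933
R0 > 1, so the population is growing.

growing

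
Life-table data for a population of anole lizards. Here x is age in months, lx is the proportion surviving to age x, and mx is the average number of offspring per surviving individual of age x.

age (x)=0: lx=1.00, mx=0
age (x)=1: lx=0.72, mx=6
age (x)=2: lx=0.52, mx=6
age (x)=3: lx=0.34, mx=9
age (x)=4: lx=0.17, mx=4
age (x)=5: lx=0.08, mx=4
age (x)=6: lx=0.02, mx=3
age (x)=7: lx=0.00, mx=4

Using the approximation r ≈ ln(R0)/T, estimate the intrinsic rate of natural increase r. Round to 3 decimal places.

1.159

R0 = Σ lx·mx = 0 + 4.32 + 3.12 + 3.06 + 0.68 + 0.32 + 0.06 + 0 = 11.56
Σ x·lx·mx = 24.42; T = 24.42/11.56 = 2.11246…
r ≈ ln(R0)/T = ln(11.56)/2.11246… = 1.15863… → 1.159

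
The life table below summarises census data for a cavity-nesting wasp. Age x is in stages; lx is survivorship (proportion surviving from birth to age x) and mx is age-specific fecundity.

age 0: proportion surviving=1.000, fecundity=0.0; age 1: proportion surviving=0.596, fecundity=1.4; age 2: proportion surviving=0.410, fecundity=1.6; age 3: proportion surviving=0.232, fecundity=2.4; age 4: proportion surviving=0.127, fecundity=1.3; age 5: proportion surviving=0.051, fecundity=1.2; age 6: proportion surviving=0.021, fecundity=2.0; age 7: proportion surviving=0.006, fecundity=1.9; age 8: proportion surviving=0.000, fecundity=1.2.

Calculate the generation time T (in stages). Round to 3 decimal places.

2.198

lx·mx: 0, 0.8344, 0.656, 0.5568, 0.1651, 0.0612, 0.042, 0.0114, 0 → R0 = 2.3269
x·lx·mx: 0, 0.8344, 1.312, 1.6704, 0.6604, 0.306, 0.252, 0.0798, 0 → Σ = 5.115
T = 5.115 / 2.3269 = 2.198204… → 2.198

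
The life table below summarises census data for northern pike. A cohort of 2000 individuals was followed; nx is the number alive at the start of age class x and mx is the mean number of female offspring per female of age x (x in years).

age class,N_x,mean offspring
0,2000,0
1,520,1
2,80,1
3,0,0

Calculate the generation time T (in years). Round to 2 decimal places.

lx = nx/n0 = nx/2000: 1, 0.26, 0.04, 0
lx·mx: 0, 0.26, 0.04, 0 → R0 = 0.3
x·lx·mx: 0, 0.26, 0.08, 0 → Σ = 0.34
T = 0.34 / 0.3 = 1.133333… → 1.13

1.13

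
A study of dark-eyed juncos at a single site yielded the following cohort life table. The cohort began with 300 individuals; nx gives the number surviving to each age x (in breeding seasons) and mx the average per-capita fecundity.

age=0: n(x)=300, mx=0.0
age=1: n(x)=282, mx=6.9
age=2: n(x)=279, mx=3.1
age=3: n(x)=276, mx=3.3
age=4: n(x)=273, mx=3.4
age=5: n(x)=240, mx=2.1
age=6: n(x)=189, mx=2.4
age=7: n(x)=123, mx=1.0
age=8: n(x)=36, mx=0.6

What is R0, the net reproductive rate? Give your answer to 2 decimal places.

lx = nx/n0 = nx/300: 1, 0.94, 0.93, 0.92, 0.91, 0.8, 0.63, 0.41, 0.12
lx·mx by age: 0, 6.486, 2.883, 3.036, 3.094, 1.68, 1.512, 0.41, 0.072
R0 = Σ lx·mx = 19.173 → 19.17

19.17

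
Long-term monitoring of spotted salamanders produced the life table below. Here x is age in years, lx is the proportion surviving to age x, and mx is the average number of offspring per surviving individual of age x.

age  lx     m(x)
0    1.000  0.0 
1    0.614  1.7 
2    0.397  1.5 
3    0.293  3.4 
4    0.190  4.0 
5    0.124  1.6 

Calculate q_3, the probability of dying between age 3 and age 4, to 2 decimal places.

q_3 = (l_3 − l_4) / l_3 = (0.293 − 0.19) / 0.293
     = 0.103 / 0.293 = 0.351536… → 0.35

0.35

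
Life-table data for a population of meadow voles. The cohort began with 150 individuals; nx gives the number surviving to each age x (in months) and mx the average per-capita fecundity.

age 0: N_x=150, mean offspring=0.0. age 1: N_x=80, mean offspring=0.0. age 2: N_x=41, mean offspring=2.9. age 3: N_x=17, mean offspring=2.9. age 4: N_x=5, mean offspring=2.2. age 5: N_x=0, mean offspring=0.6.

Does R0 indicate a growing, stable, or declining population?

lx = nx/n0 = nx/150: 1, 0.53333…, 0.27333…, 0.11333…, 0.03333…, 0
R0 = Σ lx·mx = 0 + 0 + 0.792667… + 0.328667… + 0.073333… + 0 = 1.194667…
R0 > 1, so the population is growing.

growing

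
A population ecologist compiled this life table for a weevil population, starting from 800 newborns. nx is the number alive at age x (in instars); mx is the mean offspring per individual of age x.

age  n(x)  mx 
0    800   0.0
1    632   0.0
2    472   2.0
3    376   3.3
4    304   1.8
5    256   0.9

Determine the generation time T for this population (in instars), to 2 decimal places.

3.02

lx = nx/n0 = nx/800: 1, 0.79, 0.59, 0.47, 0.38, 0.32
lx·mx: 0, 0, 1.18, 1.551, 0.684, 0.288 → R0 = 3.703
x·lx·mx: 0, 0, 2.36, 4.653, 2.736, 1.44 → Σ = 11.189
T = 11.189 / 3.703 = 3.021604… → 3.02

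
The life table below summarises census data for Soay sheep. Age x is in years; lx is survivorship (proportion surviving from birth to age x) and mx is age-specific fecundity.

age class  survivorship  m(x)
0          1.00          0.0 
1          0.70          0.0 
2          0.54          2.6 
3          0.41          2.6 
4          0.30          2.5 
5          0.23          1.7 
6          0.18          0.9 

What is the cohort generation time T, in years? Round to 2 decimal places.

3.16

lx·mx: 0, 0, 1.404, 1.066, 0.75, 0.391, 0.162 → R0 = 3.773
x·lx·mx: 0, 0, 2.808, 3.198, 3, 1.955, 0.972 → Σ = 11.933
T = 11.933 / 3.773 = 3.162735… → 3.16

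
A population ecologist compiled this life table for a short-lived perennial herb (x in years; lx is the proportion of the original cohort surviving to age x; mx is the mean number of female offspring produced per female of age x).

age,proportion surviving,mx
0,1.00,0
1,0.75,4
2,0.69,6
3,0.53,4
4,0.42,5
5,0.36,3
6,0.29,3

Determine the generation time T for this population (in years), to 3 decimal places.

2.754

lx·mx: 0, 3, 4.14, 2.12, 2.1, 1.08, 0.87 → R0 = 13.31
x·lx·mx: 0, 3, 8.28, 6.36, 8.4, 5.4, 5.22 → Σ = 36.66
T = 36.66 / 13.31 = 2.75432… → 2.754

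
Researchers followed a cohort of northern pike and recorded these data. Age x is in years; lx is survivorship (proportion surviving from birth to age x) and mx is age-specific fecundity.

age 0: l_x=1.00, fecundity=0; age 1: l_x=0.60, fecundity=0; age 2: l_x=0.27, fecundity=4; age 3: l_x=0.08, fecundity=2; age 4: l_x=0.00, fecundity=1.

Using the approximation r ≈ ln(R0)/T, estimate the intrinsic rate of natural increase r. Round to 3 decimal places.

0.101

R0 = Σ lx·mx = 0 + 0 + 1.08 + 0.16 + 0 = 1.24
Σ x·lx·mx = 2.64; T = 2.64/1.24 = 2.12903…
r ≈ ln(R0)/T = ln(1.24)/2.12903… = 0.10104… → 0.101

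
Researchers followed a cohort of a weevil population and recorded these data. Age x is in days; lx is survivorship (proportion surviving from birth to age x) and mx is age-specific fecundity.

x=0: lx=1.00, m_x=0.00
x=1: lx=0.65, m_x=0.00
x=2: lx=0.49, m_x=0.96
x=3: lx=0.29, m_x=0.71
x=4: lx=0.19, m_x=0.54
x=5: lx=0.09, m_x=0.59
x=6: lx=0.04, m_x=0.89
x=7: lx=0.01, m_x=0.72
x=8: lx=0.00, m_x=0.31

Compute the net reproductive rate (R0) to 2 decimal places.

lx·mx by age: 0, 0, 0.4704, 0.2059, 0.1026, 0.0531, 0.0356, 0.0072, 0
R0 = Σ lx·mx = 0.8748 → 0.87

0.87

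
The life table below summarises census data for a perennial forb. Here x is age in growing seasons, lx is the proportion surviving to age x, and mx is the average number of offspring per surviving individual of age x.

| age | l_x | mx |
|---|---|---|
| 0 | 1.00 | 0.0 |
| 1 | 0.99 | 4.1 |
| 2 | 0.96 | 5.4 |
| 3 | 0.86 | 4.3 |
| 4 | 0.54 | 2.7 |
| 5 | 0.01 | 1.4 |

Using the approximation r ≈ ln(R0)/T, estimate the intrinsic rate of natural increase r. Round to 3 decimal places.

R0 = Σ lx·mx = 0 + 4.059 + 5.184 + 3.698 + 1.458 + 0.014 = 14.413
Σ x·lx·mx = 31.423; T = 31.423/14.413 = 2.18018…
r ≈ ln(R0)/T = ln(14.413)/2.18018… = 1.22381… → 1.224

1.224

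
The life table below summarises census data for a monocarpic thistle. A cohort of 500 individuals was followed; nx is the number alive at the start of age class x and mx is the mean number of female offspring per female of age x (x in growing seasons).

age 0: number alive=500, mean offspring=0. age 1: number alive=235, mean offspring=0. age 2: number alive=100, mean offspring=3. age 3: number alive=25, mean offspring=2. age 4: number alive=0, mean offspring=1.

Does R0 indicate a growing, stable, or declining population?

lx = nx/n0 = nx/500: 1, 0.47, 0.2, 0.05, 0
R0 = Σ lx·mx = 0 + 0 + 0.6 + 0.1 + 0 = 0.7
R0 < 1, so the population is declining.

declining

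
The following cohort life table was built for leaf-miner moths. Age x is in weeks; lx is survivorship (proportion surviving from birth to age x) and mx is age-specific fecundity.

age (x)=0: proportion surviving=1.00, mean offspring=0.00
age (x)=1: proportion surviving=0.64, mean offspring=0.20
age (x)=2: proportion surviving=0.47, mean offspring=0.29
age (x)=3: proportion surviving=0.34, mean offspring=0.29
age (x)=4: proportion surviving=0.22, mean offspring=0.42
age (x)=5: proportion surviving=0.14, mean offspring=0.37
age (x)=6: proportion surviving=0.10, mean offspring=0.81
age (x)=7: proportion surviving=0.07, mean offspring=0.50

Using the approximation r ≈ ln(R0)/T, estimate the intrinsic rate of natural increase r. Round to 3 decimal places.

-0.143

R0 = Σ lx·mx = 0 + 0.128 + 0.1363 + 0.0986 + 0.0924 + 0.0518 + 0.081 + 0.035 = 0.6231
Σ x·lx·mx = 2.056; T = 2.056/0.6231 = 3.29963…
r ≈ ln(R0)/T = ln(0.6231)/3.29963… = -0.14336… → -0.143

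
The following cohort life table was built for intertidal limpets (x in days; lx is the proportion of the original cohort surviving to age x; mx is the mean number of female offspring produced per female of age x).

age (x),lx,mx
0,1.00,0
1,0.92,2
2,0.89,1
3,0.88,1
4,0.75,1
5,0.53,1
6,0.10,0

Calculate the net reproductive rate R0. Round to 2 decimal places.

4.89

lx·mx by age: 0, 1.84, 0.89, 0.88, 0.75, 0.53, 0
R0 = Σ lx·mx = 4.89 → 4.89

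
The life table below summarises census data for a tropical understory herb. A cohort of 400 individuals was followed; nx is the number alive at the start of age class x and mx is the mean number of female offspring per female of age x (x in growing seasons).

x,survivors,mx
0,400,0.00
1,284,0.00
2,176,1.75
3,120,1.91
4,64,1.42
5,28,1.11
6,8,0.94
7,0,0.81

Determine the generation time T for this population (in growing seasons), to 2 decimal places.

lx = nx/n0 = nx/400: 1, 0.71, 0.44, 0.3, 0.16, 0.07, 0.02, 0
lx·mx: 0, 0, 0.77, 0.573, 0.2272, 0.0777, 0.0188, 0 → R0 = 1.6667
x·lx·mx: 0, 0, 1.54, 1.719, 0.9088, 0.3885, 0.1128, 0 → Σ = 4.6691
T = 4.6691 / 1.6667 = 2.801404… → 2.80

2.80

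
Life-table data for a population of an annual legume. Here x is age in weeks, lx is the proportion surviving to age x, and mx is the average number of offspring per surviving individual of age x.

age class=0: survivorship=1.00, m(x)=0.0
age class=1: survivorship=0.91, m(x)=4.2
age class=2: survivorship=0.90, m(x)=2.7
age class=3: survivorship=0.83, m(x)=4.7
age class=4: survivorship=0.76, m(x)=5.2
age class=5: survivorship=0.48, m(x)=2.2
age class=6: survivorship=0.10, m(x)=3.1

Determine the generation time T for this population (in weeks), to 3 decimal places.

2.801

lx·mx: 0, 3.822, 2.43, 3.901, 3.952, 1.056, 0.31 → R0 = 15.471
x·lx·mx: 0, 3.822, 4.86, 11.703, 15.808, 5.28, 1.86 → Σ = 43.333
T = 43.333 / 15.471 = 2.800918… → 2.801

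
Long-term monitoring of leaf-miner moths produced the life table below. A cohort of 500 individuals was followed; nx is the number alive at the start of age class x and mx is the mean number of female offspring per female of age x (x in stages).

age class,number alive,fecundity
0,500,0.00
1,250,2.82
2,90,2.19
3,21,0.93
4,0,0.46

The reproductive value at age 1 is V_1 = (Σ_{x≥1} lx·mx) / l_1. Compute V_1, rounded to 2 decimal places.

3.69

lx = nx/n0 = nx/500: 1, 0.5, 0.18, 0.042, 0
lx·mx for x ≥ 1: 1.41, 0.3942, 0.03906, 0 → sum = 1.84326
V_1 = 1.84326 / l_1 = 1.84326 / 0.5 = 3.68652 → 3.69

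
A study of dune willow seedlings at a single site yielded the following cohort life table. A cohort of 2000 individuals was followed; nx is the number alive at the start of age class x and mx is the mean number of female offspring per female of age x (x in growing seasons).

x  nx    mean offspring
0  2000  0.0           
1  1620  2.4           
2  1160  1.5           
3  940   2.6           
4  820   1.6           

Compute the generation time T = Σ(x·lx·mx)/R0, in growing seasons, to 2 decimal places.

lx = nx/n0 = nx/2000: 1, 0.81, 0.58, 0.47, 0.41
lx·mx: 0, 1.944, 0.87, 1.222, 0.656 → R0 = 4.692
x·lx·mx: 0, 1.944, 1.74, 3.666, 2.624 → Σ = 9.974
T = 9.974 / 4.692 = 2.125746… → 2.13

2.13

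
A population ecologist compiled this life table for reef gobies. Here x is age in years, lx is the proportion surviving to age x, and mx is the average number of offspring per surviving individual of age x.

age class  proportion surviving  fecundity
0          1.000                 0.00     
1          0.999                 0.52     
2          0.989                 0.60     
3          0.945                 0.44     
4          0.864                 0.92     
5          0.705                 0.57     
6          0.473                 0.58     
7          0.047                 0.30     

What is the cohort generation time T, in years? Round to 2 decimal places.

3.28

lx·mx: 0, 0.51948, 0.5934, 0.4158, 0.79488, 0.40185, 0.27434, 0.0141 → R0 = 3.01385
x·lx·mx: 0, 0.51948, 1.1868, 1.2474, 3.17952, 2.00925, 1.64604, 0.0987 → Σ = 9.88719
T = 9.88719 / 3.01385 = 3.280585… → 3.28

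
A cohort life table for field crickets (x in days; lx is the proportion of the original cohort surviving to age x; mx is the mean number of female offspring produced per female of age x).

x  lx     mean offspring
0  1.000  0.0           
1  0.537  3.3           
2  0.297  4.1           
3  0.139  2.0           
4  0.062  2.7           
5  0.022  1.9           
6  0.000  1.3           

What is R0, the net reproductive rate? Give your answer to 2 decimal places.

lx·mx by age: 0, 1.7721, 1.2177, 0.278, 0.1674, 0.0418, 0
R0 = Σ lx·mx = 3.477 → 3.48

3.48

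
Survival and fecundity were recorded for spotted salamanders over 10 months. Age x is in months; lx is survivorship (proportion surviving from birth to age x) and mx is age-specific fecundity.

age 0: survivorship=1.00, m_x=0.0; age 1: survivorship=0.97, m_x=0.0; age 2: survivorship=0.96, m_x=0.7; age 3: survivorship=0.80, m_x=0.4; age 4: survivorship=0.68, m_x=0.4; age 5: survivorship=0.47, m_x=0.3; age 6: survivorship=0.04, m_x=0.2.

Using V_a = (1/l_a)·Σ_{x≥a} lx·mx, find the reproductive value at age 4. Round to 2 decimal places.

0.62

lx·mx for x ≥ 4: 0.272, 0.141, 0.008 → sum = 0.421
V_4 = 0.421 / l_4 = 0.421 / 0.68 = 0.619118… → 0.62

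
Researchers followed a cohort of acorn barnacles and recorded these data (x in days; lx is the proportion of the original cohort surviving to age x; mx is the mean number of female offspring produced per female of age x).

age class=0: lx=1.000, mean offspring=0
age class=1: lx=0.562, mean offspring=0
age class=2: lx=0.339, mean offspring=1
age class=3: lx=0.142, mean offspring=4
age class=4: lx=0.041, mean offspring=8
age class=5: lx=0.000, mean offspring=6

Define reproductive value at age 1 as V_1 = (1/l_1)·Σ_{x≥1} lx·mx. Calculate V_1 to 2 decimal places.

2.20

lx·mx for x ≥ 1: 0, 0.339, 0.568, 0.328, 0 → sum = 1.235
V_1 = 1.235 / l_1 = 1.235 / 0.562 = 2.197509… → 2.20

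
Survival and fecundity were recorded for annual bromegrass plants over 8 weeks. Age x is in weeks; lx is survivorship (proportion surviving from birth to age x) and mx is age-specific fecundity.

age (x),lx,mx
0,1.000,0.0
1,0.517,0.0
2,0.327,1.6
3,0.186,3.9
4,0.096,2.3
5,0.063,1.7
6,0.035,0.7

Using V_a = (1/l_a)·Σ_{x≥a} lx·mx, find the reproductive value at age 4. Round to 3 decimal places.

3.671

lx·mx for x ≥ 4: 0.2208, 0.1071, 0.0245 → sum = 0.3524
V_4 = 0.3524 / l_4 = 0.3524 / 0.096 = 3.670833… → 3.671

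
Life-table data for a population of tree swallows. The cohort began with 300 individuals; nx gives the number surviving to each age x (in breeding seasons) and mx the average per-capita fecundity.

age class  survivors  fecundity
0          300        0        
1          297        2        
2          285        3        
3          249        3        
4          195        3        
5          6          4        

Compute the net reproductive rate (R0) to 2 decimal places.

lx = nx/n0 = nx/300: 1, 0.99, 0.95, 0.83, 0.65, 0.02
lx·mx by age: 0, 1.98, 2.85, 2.49, 1.95, 0.08
R0 = Σ lx·mx = 9.35 → 9.35

9.35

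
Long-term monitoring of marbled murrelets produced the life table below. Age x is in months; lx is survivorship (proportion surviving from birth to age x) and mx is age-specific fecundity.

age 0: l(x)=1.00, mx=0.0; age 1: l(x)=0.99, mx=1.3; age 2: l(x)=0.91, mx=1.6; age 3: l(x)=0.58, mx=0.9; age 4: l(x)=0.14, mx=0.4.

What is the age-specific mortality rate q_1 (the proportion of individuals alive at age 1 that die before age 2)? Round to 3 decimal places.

q_1 = (l_1 − l_2) / l_1 = (0.99 − 0.91) / 0.99
     = 0.08 / 0.99 = 0.080808… → 0.081

0.081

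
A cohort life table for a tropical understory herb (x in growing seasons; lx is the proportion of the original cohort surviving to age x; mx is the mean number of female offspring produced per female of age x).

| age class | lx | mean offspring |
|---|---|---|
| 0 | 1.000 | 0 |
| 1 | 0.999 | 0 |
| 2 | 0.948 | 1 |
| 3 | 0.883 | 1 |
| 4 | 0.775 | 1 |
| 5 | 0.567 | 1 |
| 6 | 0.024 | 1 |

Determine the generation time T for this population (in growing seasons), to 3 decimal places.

3.323

lx·mx: 0, 0, 0.948, 0.883, 0.775, 0.567, 0.024 → R0 = 3.197
x·lx·mx: 0, 0, 1.896, 2.649, 3.1, 2.835, 0.144 → Σ = 10.624
T = 10.624 / 3.197 = 3.323115… → 3.323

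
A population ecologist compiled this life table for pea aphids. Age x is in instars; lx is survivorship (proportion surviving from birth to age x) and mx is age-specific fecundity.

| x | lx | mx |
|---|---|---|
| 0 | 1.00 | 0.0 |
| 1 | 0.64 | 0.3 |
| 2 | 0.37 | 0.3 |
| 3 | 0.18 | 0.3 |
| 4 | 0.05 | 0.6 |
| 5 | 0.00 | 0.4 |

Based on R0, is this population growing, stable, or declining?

R0 = Σ lx·mx = 0 + 0.192 + 0.111 + 0.054 + 0.03 + 0 = 0.387
R0 < 1, so the population is declining.

declining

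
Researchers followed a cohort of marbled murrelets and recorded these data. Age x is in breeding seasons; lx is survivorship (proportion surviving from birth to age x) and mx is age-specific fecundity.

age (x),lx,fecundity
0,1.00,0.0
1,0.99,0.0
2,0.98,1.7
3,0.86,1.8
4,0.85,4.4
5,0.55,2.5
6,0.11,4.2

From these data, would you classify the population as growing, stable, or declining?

R0 = Σ lx·mx = 0 + 0 + 1.666 + 1.548 + 3.74 + 1.375 + 0.462 = 8.791
R0 > 1, so the population is growing.

growing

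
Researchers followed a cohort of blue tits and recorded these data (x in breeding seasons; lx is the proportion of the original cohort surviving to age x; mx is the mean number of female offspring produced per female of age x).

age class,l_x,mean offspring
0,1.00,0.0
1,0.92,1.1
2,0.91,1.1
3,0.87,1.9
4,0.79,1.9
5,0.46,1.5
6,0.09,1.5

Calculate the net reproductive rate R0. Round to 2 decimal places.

5.99

lx·mx by age: 0, 1.012, 1.001, 1.653, 1.501, 0.69, 0.135
R0 = Σ lx·mx = 5.992 → 5.99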